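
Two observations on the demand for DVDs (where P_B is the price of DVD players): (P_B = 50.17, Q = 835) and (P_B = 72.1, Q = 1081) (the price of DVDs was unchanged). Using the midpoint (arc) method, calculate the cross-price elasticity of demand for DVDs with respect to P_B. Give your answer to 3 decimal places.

ΔQ_A = 1081 − 835 = 246; ΔP_B = 72.1 − 50.17 = 21.93.
Midpoints: Q̄_A = 958.0, P̄_B = 61.13.
ε = (ΔQ_A/Q̄_A)/(ΔP_B/P̄_B) = (246/958.0)/(21.93/61.13) ≈ 0.716.
ε > 0: DVDs and DVD players are substitutes.

0.716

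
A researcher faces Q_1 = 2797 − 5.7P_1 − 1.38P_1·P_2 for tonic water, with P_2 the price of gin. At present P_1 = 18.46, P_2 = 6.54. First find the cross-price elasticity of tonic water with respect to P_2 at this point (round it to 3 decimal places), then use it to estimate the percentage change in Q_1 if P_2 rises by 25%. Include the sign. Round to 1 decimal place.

At P_1 = 18.46, P_2 = 6.54: Q_1 = 2525.173.
∂Q_1/∂P_2 = -1.38P_1 = -25.4748.
ε = (∂Q_1/∂P_2)(P_2/Q_1) = -25.4748 × 6.54/2525.173 ≈ -0.066.
%ΔQ_1 ≈ ε × %ΔP_2 = -0.066 × (25%) = -1.7%.

-1.7%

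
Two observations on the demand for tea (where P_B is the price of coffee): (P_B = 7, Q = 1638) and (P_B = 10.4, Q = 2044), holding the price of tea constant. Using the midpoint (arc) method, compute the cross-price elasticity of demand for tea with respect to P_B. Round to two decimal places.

0.56

ΔQ_A = 2044 − 1638 = 406; ΔP_B = 10.4 − 7 = 3.4.
Midpoints: Q̄_A = 1841.0, P̄_B = 8.70.
ε = (ΔQ_A/Q̄_A)/(ΔP_B/P̄_B) = (406/1841.0)/(3.4/8.70) ≈ 0.56.
ε > 0: tea and coffee are substitutes.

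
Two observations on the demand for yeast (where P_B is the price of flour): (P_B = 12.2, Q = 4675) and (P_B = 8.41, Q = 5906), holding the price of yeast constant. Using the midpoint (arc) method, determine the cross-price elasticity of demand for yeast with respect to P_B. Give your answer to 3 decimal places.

ΔQ_A = 5906 − 4675 = 1231; ΔP_B = 8.41 − 12.2 = -3.79.
Midpoints: Q̄_A = 5290.5, P̄_B = 10.30.
ε = (ΔQ_A/Q̄_A)/(ΔP_B/P̄_B) = (1231/5290.5)/(-3.79/10.30) ≈ -0.633.

-0.633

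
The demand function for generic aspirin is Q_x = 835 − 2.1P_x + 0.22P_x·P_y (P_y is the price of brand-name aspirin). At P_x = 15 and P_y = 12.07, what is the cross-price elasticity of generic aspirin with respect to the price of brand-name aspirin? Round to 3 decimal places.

0.047

At P_x = 15 and P_y = 12.07: Q_x = 843.331.
∂Q_x/∂P_y = 0.22P_x = 0.22(15) = 3.3000.
ε = (∂Q_x/∂P_y)(P_y/Q_x) = 3.3000 × (12.07/843.331) ≈ 0.047.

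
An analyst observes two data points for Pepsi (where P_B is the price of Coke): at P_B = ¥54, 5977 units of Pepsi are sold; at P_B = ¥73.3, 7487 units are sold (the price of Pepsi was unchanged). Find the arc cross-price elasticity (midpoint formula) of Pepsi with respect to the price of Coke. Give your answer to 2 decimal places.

ΔQ_A = 7487 − 5977 = 1510; ΔP_B = 73.3 − 54 = 19.3.
Midpoints: Q̄_A = 6732.0, P̄_B = 63.65.
ε = (ΔQ_A/Q̄_A)/(ΔP_B/P̄_B) = (1510/6732.0)/(19.3/63.65) ≈ 0.74.

0.74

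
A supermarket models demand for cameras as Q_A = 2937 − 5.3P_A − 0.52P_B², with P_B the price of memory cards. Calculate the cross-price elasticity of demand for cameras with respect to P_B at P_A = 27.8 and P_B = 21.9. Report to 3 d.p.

-0.196

At P_A = 27.8 and P_B = 21.9: Q_A = 2540.263.
∂Q_A/∂P_B = -1.04P_B = -1.04(21.9) = -22.7760.
ε = (∂Q_A/∂P_B)(P_B/Q_A) = -22.7760 × (21.9/2540.263) ≈ -0.196.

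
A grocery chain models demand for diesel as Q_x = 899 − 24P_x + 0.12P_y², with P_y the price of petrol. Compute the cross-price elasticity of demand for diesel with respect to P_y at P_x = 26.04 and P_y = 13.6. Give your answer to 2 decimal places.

0.15

At P_x = 26.04 and P_y = 13.6: Q_x = 296.235.
∂Q_x/∂P_y = 0.24P_y = 0.24(13.6) = 3.2640.
ε = (∂Q_x/∂P_y)(P_y/Q_x) = 3.2640 × (13.6/296.235) ≈ 0.15.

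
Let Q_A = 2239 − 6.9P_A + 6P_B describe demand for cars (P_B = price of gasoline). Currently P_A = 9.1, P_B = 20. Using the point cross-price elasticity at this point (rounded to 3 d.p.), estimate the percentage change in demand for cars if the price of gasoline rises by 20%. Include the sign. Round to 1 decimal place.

At P_A = 9.1, P_B = 20: Q_A = 2296.21.
∂Q_A/∂P_B = 6.
ε = (∂Q_A/∂P_B)(P_B/Q_A) = 6.0000 × 20/2296.21 ≈ 0.052.
%ΔQ_A ≈ ε × %ΔP_B = 0.052 × (20%) = 1.0%.

1.0%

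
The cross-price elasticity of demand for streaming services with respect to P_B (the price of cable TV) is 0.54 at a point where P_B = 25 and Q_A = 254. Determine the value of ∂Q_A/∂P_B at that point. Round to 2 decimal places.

5.49

ε = (∂Q_A/∂P_B)·(P_B/Q_A) ⇒ ∂Q_A/∂P_B = ε·Q_A/P_B = 0.54 × 254/25 ≈ 5.49.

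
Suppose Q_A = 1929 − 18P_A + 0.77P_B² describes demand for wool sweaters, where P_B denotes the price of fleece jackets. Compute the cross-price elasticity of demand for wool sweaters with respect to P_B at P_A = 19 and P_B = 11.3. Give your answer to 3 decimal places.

At P_A = 19 and P_B = 11.3: Q_A = 1685.321.
∂Q_A/∂P_B = 1.54P_B = 1.54(11.3) = 17.4020.
ε = (∂Q_A/∂P_B)(P_B/Q_A) = 17.4020 × (11.3/1685.321) ≈ 0.117.
ε > 0: substitutes.

0.117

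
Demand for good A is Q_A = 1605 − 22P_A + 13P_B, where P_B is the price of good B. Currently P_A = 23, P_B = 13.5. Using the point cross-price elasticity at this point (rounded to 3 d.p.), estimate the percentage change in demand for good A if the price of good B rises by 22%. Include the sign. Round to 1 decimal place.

At P_A = 23, P_B = 13.5: Q_A = 1274.5.
∂Q_A/∂P_B = 13.
ε = (∂Q_A/∂P_B)(P_B/Q_A) = 13.0000 × 13.5/1274.5 ≈ 0.138.
%ΔQ_A ≈ ε × %ΔP_B = 0.138 × (22%) = 3.0%.

3.0%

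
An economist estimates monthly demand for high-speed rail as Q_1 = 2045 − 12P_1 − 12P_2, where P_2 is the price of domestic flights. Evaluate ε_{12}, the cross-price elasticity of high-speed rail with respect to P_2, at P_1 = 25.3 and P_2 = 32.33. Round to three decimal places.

At P_1 = 25.3 and P_2 = 32.33: Q_1 = 1353.44.
∂Q_1/∂P_2 = -12.
ε = (∂Q_1/∂P_2)(P_2/Q_1) = -12 × (32.33/1353.44) ≈ -0.287.

-0.287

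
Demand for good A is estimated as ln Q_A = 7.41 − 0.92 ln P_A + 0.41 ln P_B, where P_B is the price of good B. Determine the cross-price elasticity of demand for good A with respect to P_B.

0.41

In a log-linear (constant-elasticity) demand function, the coefficient on ln P_B is the cross-price elasticity.
ε = 0.41. Positive, so good A and good B are substitutes.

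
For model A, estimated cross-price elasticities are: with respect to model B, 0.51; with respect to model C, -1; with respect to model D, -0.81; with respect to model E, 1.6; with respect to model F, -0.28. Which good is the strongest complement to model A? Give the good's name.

model C

Complements have ε < 0. The most negative value is -1 (model C).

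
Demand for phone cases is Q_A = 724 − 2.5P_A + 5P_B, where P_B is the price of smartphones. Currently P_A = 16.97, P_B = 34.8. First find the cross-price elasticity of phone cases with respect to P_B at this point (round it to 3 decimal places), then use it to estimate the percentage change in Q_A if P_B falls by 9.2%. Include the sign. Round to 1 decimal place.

At P_A = 16.97, P_B = 34.8: Q_A = 855.575.
∂Q_A/∂P_B = 5.
ε = (∂Q_A/∂P_B)(P_B/Q_A) = 5.0000 × 34.8/855.575 ≈ 0.203.
%ΔQ_A ≈ ε × %ΔP_B = 0.203 × (-9.2%) = -1.9%.

-1.9%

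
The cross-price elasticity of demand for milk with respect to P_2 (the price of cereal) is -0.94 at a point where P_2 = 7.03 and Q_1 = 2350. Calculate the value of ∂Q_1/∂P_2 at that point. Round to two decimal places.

-314.22

ε = (∂Q_1/∂P_2)·(P_2/Q_1) ⇒ ∂Q_1/∂P_2 = ε·Q_1/P_2 = -0.94 × 2350/7.03 ≈ -314.22.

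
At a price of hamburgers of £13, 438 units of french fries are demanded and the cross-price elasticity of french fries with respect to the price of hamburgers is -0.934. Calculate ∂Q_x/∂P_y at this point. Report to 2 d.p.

ε = (∂Q_x/∂P_y)·(P_y/Q_x) ⇒ ∂Q_x/∂P_y = ε·Q_x/P_y = -0.934 × 438/13 ≈ -31.47.

-31.47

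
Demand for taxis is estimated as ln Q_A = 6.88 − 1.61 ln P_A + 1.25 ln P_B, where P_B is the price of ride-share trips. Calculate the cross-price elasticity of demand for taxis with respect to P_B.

In a log-linear (constant-elasticity) demand function, the coefficient on ln P_B is the cross-price elasticity.
ε = 1.25. Positive, so taxis and ride-share trips are substitutes.

1.25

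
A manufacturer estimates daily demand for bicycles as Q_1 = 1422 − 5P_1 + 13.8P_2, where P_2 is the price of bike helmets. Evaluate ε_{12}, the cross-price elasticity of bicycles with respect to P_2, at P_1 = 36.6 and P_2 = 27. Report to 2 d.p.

0.23

At P_1 = 36.6 and P_2 = 27: Q_1 = 1611.6.
∂Q_1/∂P_2 = 13.8.
ε = (∂Q_1/∂P_2)(P_2/Q_1) = 13.8 × (27/1611.6) ≈ 0.23.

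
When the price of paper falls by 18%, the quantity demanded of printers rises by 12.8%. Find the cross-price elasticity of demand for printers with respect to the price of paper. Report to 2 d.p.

-0.71

ε = (%ΔQ of printers) / (%ΔP of paper) = (12.8%) / (-18%) ≈ -0.71.
Negative cross-price elasticity: complements.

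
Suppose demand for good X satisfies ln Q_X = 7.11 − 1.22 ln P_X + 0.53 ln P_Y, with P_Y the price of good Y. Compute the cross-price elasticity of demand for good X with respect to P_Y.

In a log-linear (constant-elasticity) demand function, the coefficient on ln P_Y is the cross-price elasticity.
ε = 0.53. Positive, so good X and good Y are substitutes.

0.53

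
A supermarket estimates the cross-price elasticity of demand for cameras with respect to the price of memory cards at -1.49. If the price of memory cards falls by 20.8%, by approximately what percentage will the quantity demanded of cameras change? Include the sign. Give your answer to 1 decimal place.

31.0%

%ΔQ ≈ ε × %ΔP of memory cards = -1.49 × (-20.8%) = 31.0%.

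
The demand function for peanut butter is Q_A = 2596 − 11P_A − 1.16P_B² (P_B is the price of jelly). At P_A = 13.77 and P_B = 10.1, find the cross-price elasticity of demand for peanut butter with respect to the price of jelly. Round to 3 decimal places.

At P_A = 13.77 and P_B = 10.1: Q_A = 2326.198.
∂Q_A/∂P_B = -2.32P_B = -2.32(10.1) = -23.4320.
ε = (∂Q_A/∂P_B)(P_B/Q_A) = -23.4320 × (10.1/2326.198) ≈ -0.102.
ε < 0: complements.

-0.102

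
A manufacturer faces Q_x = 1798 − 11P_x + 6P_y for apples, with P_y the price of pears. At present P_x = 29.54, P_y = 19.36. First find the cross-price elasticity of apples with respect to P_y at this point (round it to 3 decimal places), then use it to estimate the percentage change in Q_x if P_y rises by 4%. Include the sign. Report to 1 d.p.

0.3%

At P_x = 29.54, P_y = 19.36: Q_x = 1589.22.
∂Q_x/∂P_y = 6.
ε = (∂Q_x/∂P_y)(P_y/Q_x) = 6.0000 × 19.36/1589.22 ≈ 0.073.
%ΔQ_x ≈ ε × %ΔP_y = 0.073 × (4%) = 0.3%.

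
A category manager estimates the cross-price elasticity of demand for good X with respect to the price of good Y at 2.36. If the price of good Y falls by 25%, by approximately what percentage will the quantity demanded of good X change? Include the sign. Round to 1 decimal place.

%ΔQ ≈ ε × %ΔP of good Y = 2.36 × (-25%) = -59.0%.

-59.0%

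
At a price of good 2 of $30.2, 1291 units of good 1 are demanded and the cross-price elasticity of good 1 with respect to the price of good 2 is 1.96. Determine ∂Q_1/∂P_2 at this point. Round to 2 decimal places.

83.79

ε = (∂Q_1/∂P_2)·(P_2/Q_1) ⇒ ∂Q_1/∂P_2 = ε·Q_1/P_2 = 1.96 × 1291/30.2 ≈ 83.79.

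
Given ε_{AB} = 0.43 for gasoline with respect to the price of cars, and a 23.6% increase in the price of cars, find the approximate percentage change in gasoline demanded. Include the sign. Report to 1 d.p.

%ΔQ ≈ ε × %ΔP of cars = 0.43 × (23.6%) = 10.1%.

10.1%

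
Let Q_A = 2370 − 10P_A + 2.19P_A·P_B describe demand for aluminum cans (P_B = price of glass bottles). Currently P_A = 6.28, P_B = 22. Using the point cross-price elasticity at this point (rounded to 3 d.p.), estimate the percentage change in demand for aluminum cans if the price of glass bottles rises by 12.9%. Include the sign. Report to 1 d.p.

1.5%

At P_A = 6.28, P_B = 22: Q_A = 2609.770.
∂Q_A/∂P_B = 2.19P_A = 13.7532.
ε = (∂Q_A/∂P_B)(P_B/Q_A) = 13.7532 × 22/2609.770 ≈ 0.116.
%ΔQ_A ≈ ε × %ΔP_B = 0.116 × (12.9%) = 1.5%.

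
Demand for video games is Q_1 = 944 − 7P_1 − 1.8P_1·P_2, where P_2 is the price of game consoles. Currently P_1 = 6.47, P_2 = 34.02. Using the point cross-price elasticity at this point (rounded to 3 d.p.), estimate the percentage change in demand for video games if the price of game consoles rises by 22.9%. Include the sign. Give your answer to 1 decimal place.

At P_1 = 6.47, P_2 = 34.02: Q_1 = 502.513.
∂Q_1/∂P_2 = -1.8P_1 = -11.6460.
ε = (∂Q_1/∂P_2)(P_2/Q_1) = -11.6460 × 34.02/502.513 ≈ -0.788.
%ΔQ_1 ≈ ε × %ΔP_2 = -0.788 × (22.9%) = -18.0%.

-18.0%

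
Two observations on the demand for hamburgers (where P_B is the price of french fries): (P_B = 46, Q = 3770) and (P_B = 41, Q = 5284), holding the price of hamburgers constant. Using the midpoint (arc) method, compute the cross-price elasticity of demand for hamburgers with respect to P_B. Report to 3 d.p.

ΔQ_A = 5284 − 3770 = 1514; ΔP_B = 41 − 46 = -5.
Midpoints: Q̄_A = 4527.0, P̄_B = 43.50.
ε = (ΔQ_A/Q̄_A)/(ΔP_B/P̄_B) = (1514/4527.0)/(-5/43.50) ≈ -2.910.
ε < 0: hamburgers and french fries are complements.

-2.910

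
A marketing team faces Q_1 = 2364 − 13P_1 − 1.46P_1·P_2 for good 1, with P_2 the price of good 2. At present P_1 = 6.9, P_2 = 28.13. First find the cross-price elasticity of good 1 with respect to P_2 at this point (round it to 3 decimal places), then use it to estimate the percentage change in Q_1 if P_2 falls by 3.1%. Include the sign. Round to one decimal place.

At P_1 = 6.9, P_2 = 28.13: Q_1 = 1990.918.
∂Q_1/∂P_2 = -1.46P_1 = -10.0740.
ε = (∂Q_1/∂P_2)(P_2/Q_1) = -10.0740 × 28.13/1990.918 ≈ -0.142.
%ΔQ_1 ≈ ε × %ΔP_2 = -0.142 × (-3.1%) = 0.4%.

0.4%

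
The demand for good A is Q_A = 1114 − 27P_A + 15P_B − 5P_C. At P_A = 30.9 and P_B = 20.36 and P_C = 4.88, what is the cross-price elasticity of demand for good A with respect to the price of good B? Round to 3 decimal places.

0.545

At P_A = 30.9 and P_B = 20.36 and P_C = 4.88: Q_A = 560.7.
∂Q_A/∂P_B = 15.
ε = (∂Q_A/∂P_B)(P_B/Q_A) = 15 × (20.36/560.7) ≈ 0.545.
Since ε > 0, good A and good B are substitutes.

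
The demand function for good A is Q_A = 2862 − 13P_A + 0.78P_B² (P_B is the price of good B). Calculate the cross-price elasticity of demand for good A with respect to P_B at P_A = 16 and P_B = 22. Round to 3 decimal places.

0.249

At P_A = 16 and P_B = 22: Q_A = 3031.52.
∂Q_A/∂P_B = 1.56P_B = 1.56(22) = 34.3200.
ε = (∂Q_A/∂P_B)(P_B/Q_A) = 34.3200 × (22/3031.52) ≈ 0.249.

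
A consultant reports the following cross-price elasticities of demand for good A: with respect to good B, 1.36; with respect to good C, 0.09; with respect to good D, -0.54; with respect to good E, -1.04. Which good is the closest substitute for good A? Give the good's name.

Substitutes have ε > 0. Among the positive values, 1.36 (good B) is largest.

good B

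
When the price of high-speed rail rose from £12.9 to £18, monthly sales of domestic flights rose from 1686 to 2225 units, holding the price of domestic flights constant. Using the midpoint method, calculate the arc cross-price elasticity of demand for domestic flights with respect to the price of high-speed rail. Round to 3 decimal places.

ΔQ_A = 2225 − 1686 = 539; ΔP_B = 18 − 12.9 = 5.1.
Midpoints: Q̄_A = 1955.5, P̄_B = 15.45.
ε = (ΔQ_A/Q̄_A)/(ΔP_B/P̄_B) = (539/1955.5)/(5.1/15.45) ≈ 0.835.
ε > 0: domestic flights and high-speed rail are substitutes.

0.835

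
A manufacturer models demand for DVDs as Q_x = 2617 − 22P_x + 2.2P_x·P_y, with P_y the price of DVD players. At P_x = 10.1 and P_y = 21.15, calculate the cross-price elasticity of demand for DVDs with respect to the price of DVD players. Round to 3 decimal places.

0.164

At P_x = 10.1 and P_y = 21.15: Q_x = 2864.753.
∂Q_x/∂P_y = 2.2P_x = 2.2(10.1) = 22.2200.
ε = (∂Q_x/∂P_y)(P_y/Q_x) = 22.2200 × (21.15/2864.753) ≈ 0.164.
ε > 0: substitutes.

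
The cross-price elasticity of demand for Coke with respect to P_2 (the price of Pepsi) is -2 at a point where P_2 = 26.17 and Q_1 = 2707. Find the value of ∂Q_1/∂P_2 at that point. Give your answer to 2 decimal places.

-206.88

ε = (∂Q_1/∂P_2)·(P_2/Q_1) ⇒ ∂Q_1/∂P_2 = ε·Q_1/P_2 = -2 × 2707/26.17 ≈ -206.88.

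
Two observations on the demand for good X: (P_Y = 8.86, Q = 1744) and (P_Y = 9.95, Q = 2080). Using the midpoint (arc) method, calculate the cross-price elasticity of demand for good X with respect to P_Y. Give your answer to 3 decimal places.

1.516

ΔQ_X = 2080 − 1744 = 336; ΔP_Y = 9.95 − 8.86 = 1.09.
Midpoints: Q̄_X = 1912.0, P̄_Y = 9.40.
ε = (ΔQ_X/Q̄_X)/(ΔP_Y/P̄_Y) = (336/1912.0)/(1.09/9.40) ≈ 1.516.
ε > 0: good X and good Y are substitutes.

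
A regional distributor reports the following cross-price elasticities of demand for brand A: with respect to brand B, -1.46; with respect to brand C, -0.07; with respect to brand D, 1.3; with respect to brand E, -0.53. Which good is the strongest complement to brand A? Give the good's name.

brand B

Complements have ε < 0. The most negative value is -1.46 (brand B).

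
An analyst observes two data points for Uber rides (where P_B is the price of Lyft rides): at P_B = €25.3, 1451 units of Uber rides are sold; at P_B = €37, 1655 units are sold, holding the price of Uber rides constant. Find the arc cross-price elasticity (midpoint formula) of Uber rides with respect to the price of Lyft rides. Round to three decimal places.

0.350

ΔQ_A = 1655 − 1451 = 204; ΔP_B = 37 − 25.3 = 11.7.
Midpoints: Q̄_A = 1553.0, P̄_B = 31.15.
ε = (ΔQ_A/Q̄_A)/(ΔP_B/P̄_B) = (204/1553.0)/(11.7/31.15) ≈ 0.350.
ε > 0: Uber rides and Lyft rides are substitutes.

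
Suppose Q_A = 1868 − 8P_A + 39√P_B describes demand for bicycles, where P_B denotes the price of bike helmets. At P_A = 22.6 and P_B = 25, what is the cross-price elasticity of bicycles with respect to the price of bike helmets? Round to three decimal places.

At P_A = 22.6 and P_B = 25: Q_A = 1882.2.
∂Q_A/∂P_B = 39/(2√P_B) = 39/(2√25) = 3.9000.
ε = (∂Q_A/∂P_B)(P_B/Q_A) = 3.9000 × (25/1882.2) ≈ 0.052.
ε > 0: substitutes.

0.052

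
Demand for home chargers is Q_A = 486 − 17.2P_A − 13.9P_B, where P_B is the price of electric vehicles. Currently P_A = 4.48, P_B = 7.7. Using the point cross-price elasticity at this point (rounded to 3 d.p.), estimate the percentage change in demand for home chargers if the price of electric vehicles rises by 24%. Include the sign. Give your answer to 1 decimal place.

-8.5%

At P_A = 4.48, P_B = 7.7: Q_A = 301.914.
∂Q_A/∂P_B = -13.9.
ε = (∂Q_A/∂P_B)(P_B/Q_A) = -13.9000 × 7.7/301.914 ≈ -0.355.
%ΔQ_A ≈ ε × %ΔP_B = -0.355 × (24%) = -8.5%.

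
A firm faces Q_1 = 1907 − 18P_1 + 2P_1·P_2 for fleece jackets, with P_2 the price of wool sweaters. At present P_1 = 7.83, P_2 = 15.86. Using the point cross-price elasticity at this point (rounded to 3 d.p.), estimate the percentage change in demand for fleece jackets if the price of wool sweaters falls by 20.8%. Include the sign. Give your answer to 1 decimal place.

At P_1 = 7.83, P_2 = 15.86: Q_1 = 2014.428.
∂Q_1/∂P_2 = 2P_1 = 15.6600.
ε = (∂Q_1/∂P_2)(P_2/Q_1) = 15.6600 × 15.86/2014.428 ≈ 0.123.
%ΔQ_1 ≈ ε × %ΔP_2 = 0.123 × (-20.8%) = -2.6%.

-2.6%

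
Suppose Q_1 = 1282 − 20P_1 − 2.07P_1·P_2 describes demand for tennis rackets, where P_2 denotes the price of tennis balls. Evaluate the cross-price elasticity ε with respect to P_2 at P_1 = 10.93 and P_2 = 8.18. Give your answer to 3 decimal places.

-0.211

At P_1 = 10.93 and P_2 = 8.18: Q_1 = 878.327.
∂Q_1/∂P_2 = -2.07P_1 = -2.07(10.93) = -22.6251.
ε = (∂Q_1/∂P_2)(P_2/Q_1) = -22.6251 × (8.18/878.327) ≈ -0.211.
ε < 0: complements.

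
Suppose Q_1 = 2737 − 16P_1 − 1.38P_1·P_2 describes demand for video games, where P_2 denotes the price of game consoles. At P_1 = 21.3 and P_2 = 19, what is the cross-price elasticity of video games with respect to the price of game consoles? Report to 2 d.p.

At P_1 = 21.3 and P_2 = 19: Q_1 = 1837.714.
∂Q_1/∂P_2 = -1.38P_1 = -1.38(21.3) = -29.3940.
ε = (∂Q_1/∂P_2)(P_2/Q_1) = -29.3940 × (19/1837.714) ≈ -0.30.
ε < 0: complements.

-0.30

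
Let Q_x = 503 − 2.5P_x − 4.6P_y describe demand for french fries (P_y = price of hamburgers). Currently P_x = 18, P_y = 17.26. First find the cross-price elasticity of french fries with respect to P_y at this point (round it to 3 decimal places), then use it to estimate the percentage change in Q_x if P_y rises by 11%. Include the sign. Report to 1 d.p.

-2.3%

At P_x = 18, P_y = 17.26: Q_x = 378.604.
∂Q_x/∂P_y = -4.6.
ε = (∂Q_x/∂P_y)(P_y/Q_x) = -4.6000 × 17.26/378.604 ≈ -0.210.
%ΔQ_x ≈ ε × %ΔP_y = -0.210 × (11%) = -2.3%.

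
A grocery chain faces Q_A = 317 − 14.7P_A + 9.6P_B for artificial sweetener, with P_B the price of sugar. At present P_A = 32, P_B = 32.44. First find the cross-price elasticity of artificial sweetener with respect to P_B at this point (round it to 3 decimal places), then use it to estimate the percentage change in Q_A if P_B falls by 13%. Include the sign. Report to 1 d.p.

At P_A = 32, P_B = 32.44: Q_A = 158.024.
∂Q_A/∂P_B = 9.6.
ε = (∂Q_A/∂P_B)(P_B/Q_A) = 9.6000 × 32.44/158.024 ≈ 1.971.
%ΔQ_A ≈ ε × %ΔP_B = 1.971 × (-13%) = -25.6%.

-25.6%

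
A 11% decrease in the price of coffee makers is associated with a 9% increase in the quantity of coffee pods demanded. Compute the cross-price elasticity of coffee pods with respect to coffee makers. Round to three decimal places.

ε = (%ΔQ of coffee pods) / (%ΔP of coffee makers) = (9%) / (-11%) ≈ -0.818.

-0.818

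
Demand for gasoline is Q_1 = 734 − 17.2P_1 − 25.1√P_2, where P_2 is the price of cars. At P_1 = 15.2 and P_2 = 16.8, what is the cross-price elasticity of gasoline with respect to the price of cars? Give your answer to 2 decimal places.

At P_1 = 15.2 and P_2 = 16.8: Q_1 = 369.681.
∂Q_1/∂P_2 = -25.1/(2√P_2) = -25.1/(2√16.8) = -3.0619.
ε = (∂Q_1/∂P_2)(P_2/Q_1) = -3.0619 × (16.8/369.681) ≈ -0.14.
ε < 0: complements.

-0.14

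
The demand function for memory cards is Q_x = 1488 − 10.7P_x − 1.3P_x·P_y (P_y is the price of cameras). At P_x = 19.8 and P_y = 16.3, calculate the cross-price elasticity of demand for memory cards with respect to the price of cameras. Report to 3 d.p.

At P_x = 19.8 and P_y = 16.3: Q_x = 856.578.
∂Q_x/∂P_y = -1.3P_x = -1.3(19.8) = -25.7400.
ε = (∂Q_x/∂P_y)(P_y/Q_x) = -25.7400 × (16.3/856.578) ≈ -0.490.

-0.490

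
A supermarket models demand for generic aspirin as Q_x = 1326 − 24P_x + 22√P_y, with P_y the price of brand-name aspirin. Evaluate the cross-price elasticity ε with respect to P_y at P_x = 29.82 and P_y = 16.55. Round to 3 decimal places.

0.064

At P_x = 29.82 and P_y = 16.55: Q_x = 699.820.
∂Q_x/∂P_y = 22/(2√P_y) = 22/(2√16.55) = 2.7039.
ε = (∂Q_x/∂P_y)(P_y/Q_x) = 2.7039 × (16.55/699.820) ≈ 0.064.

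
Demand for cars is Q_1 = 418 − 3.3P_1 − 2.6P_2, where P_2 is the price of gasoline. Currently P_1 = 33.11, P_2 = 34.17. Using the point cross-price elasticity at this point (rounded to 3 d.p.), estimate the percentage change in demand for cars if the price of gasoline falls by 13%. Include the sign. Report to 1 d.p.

5.3%

At P_1 = 33.11, P_2 = 34.17: Q_1 = 219.895.
∂Q_1/∂P_2 = -2.6.
ε = (∂Q_1/∂P_2)(P_2/Q_1) = -2.6000 × 34.17/219.895 ≈ -0.404.
%ΔQ_1 ≈ ε × %ΔP_2 = -0.404 × (-13%) = 5.3%.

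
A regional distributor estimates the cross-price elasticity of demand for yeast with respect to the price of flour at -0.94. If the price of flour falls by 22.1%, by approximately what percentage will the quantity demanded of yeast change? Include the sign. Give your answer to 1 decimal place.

20.8%

%ΔQ ≈ ε × %ΔP of flour = -0.94 × (-22.1%) = 20.8%.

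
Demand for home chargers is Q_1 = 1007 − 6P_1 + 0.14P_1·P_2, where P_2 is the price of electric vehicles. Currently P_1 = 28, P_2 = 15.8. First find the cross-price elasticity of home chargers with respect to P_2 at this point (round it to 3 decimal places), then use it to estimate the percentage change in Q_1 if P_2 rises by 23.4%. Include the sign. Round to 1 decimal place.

1.6%

At P_1 = 28, P_2 = 15.8: Q_1 = 900.936.
∂Q_1/∂P_2 = 0.14P_1 = 3.9200.
ε = (∂Q_1/∂P_2)(P_2/Q_1) = 3.9200 × 15.8/900.936 ≈ 0.069.
%ΔQ_1 ≈ ε × %ΔP_2 = 0.069 × (23.4%) = 1.6%.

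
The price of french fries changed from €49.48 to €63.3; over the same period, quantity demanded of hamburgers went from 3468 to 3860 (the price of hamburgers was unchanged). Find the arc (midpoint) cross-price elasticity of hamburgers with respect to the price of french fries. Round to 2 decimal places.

0.44

ΔQ_A = 3860 − 3468 = 392; ΔP_B = 63.3 − 49.48 = 13.82.
Midpoints: Q̄_A = 3664.0, P̄_B = 56.39.
ε = (ΔQ_A/Q̄_A)/(ΔP_B/P̄_B) = (392/3664.0)/(13.82/56.39) ≈ 0.44.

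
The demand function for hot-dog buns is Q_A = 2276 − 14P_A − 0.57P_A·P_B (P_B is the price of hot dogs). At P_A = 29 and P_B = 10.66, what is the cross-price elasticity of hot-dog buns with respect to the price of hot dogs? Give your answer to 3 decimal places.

-0.104

At P_A = 29 and P_B = 10.66: Q_A = 1693.790.
∂Q_A/∂P_B = -0.57P_A = -0.57(29) = -16.5300.
ε = (∂Q_A/∂P_B)(P_B/Q_A) = -16.5300 × (10.66/1693.790) ≈ -0.104.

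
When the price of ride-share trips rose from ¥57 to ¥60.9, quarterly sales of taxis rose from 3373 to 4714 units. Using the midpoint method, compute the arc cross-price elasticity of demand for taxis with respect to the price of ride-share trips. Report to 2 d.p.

ΔQ_A = 4714 − 3373 = 1341; ΔP_B = 60.9 − 57 = 3.9.
Midpoints: Q̄_A = 4043.5, P̄_B = 58.95.
ε = (ΔQ_A/Q̄_A)/(ΔP_B/P̄_B) = (1341/4043.5)/(3.9/58.95) ≈ 5.01.
ε > 0: taxis and ride-share trips are substitutes.

5.01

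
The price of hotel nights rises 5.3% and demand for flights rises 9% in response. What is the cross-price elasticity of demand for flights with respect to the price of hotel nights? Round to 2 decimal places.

ε = (%ΔQ of flights) / (%ΔP of hotel nights) = (9%) / (5.3%) ≈ 1.70.

1.70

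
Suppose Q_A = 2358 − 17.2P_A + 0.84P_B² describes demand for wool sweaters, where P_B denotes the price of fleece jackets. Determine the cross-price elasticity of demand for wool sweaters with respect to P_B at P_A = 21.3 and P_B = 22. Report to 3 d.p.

0.339

At P_A = 21.3 and P_B = 22: Q_A = 2398.2.
∂Q_A/∂P_B = 1.68P_B = 1.68(22) = 36.9600.
ε = (∂Q_A/∂P_B)(P_B/Q_A) = 36.9600 × (22/2398.2) ≈ 0.339.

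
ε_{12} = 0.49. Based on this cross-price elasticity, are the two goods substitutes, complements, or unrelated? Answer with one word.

ε = 0.49 > 0, so a higher price of good 2 raises demand for good 1: substitutes.

substitutes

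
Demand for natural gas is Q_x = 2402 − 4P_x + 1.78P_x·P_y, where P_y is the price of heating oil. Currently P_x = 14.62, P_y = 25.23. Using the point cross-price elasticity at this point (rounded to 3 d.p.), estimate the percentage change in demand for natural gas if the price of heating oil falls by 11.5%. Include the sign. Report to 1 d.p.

At P_x = 14.62, P_y = 25.23: Q_x = 3000.095.
∂Q_x/∂P_y = 1.78P_x = 26.0236.
ε = (∂Q_x/∂P_y)(P_y/Q_x) = 26.0236 × 25.23/3000.095 ≈ 0.219.
%ΔQ_x ≈ ε × %ΔP_y = 0.219 × (-11.5%) = -2.5%.

-2.5%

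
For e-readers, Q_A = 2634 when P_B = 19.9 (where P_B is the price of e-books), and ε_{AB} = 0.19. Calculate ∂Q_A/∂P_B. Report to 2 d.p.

25.15

ε = (∂Q_A/∂P_B)·(P_B/Q_A) ⇒ ∂Q_A/∂P_B = ε·Q_A/P_B = 0.19 × 2634/19.9 ≈ 25.15.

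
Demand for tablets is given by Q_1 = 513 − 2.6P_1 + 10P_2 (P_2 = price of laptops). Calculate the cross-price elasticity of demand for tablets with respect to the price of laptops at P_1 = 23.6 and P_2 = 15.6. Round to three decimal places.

At P_1 = 23.6 and P_2 = 15.6: Q_1 = 607.64.
∂Q_1/∂P_2 = 10.
ε = (∂Q_1/∂P_2)(P_2/Q_1) = 10 × (15.6/607.64) ≈ 0.257.
Since ε > 0, tablets and laptops are substitutes.

0.257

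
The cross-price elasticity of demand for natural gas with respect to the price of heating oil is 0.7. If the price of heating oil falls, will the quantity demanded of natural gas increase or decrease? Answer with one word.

decrease

ε > 0 and the price of heating oil falls, so the quantity of natural gas moves in the same direction: it decreases.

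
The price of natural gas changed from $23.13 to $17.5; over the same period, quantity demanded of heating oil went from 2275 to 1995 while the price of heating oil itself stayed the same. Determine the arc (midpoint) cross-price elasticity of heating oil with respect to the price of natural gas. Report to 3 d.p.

0.473

ΔQ_A = 1995 − 2275 = -280; ΔP_B = 17.5 − 23.13 = -5.63.
Midpoints: Q̄_A = 2135.0, P̄_B = 20.31.
ε = (ΔQ_A/Q̄_A)/(ΔP_B/P̄_B) = (-280/2135.0)/(-5.63/20.31) ≈ 0.473.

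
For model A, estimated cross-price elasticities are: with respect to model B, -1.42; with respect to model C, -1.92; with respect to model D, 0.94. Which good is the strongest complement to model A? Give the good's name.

model C

Complements have ε < 0. The most negative value is -1.92 (model C).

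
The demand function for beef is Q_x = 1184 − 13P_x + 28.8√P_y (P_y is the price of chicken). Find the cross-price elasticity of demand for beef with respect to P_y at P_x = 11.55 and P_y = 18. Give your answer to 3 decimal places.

At P_x = 11.55 and P_y = 18: Q_x = 1156.038.
∂Q_x/∂P_y = 28.8/(2√P_y) = 28.8/(2√18) = 3.3941.
ε = (∂Q_x/∂P_y)(P_y/Q_x) = 3.3941 × (18/1156.038) ≈ 0.053.
ε > 0: substitutes.

0.053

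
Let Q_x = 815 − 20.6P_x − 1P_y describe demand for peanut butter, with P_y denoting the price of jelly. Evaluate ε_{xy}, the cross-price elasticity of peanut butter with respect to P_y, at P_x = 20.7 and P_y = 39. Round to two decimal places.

-0.11

At P_x = 20.7 and P_y = 39: Q_x = 349.58.
∂Q_x/∂P_y = -1.
ε = (∂Q_x/∂P_y)(P_y/Q_x) = -1 × (39/349.58) ≈ -0.11.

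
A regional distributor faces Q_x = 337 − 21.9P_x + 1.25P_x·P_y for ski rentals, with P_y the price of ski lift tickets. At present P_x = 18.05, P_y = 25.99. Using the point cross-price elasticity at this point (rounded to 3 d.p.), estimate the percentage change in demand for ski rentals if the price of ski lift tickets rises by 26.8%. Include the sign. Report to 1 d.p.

29.7%

At P_x = 18.05, P_y = 25.99: Q_x = 528.104.
∂Q_x/∂P_y = 1.25P_x = 22.5625.
ε = (∂Q_x/∂P_y)(P_y/Q_x) = 22.5625 × 25.99/528.104 ≈ 1.110.
%ΔQ_x ≈ ε × %ΔP_y = 1.110 × (26.8%) = 29.7%.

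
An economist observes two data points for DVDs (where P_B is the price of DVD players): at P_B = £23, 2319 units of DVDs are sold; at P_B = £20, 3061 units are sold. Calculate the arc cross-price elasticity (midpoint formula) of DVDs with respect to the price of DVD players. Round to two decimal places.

ΔQ_A = 3061 − 2319 = 742; ΔP_B = 20 − 23 = -3.
Midpoints: Q̄_A = 2690.0, P̄_B = 21.50.
ε = (ΔQ_A/Q̄_A)/(ΔP_B/P̄_B) = (742/2690.0)/(-3/21.50) ≈ -1.98.
ε < 0: DVDs and DVD players are complements.

-1.98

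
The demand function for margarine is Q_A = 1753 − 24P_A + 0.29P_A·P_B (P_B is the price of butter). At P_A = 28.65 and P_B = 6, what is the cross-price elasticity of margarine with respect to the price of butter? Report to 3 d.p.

0.045

At P_A = 28.65 and P_B = 6: Q_A = 1115.251.
∂Q_A/∂P_B = 0.29P_A = 0.29(28.65) = 8.3085.
ε = (∂Q_A/∂P_B)(P_B/Q_A) = 8.3085 × (6/1115.251) ≈ 0.045.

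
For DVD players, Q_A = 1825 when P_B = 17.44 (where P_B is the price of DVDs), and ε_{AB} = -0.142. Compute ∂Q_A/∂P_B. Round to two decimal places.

-14.86

ε = (∂Q_A/∂P_B)·(P_B/Q_A) ⇒ ∂Q_A/∂P_B = ε·Q_A/P_B = -0.142 × 1825/17.44 ≈ -14.86.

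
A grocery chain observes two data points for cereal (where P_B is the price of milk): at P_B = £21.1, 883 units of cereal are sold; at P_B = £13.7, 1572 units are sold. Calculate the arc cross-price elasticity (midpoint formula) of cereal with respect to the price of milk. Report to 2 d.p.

ΔQ_A = 1572 − 883 = 689; ΔP_B = 13.7 − 21.1 = -7.4.
Midpoints: Q̄_A = 1227.5, P̄_B = 17.40.
ε = (ΔQ_A/Q̄_A)/(ΔP_B/P̄_B) = (689/1227.5)/(-7.4/17.40) ≈ -1.32.

-1.32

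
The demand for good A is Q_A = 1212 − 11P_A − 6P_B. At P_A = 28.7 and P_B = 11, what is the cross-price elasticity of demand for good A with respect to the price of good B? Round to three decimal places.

At P_A = 28.7 and P_B = 11: Q_A = 830.3.
∂Q_A/∂P_B = -6.
ε = (∂Q_A/∂P_B)(P_B/Q_A) = -6 × (11/830.3) ≈ -0.079.
Since ε < 0, good A and good B are complements.

-0.079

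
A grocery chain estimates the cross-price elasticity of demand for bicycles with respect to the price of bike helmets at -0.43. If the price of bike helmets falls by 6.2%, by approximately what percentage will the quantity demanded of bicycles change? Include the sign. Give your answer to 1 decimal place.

2.7%

%ΔQ ≈ ε × %ΔP of bike helmets = -0.43 × (-6.2%) = 2.7%.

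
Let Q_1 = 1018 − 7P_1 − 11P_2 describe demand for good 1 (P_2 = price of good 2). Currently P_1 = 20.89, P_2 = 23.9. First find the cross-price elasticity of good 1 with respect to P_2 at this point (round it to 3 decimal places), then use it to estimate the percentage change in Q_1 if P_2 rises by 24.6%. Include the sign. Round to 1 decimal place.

At P_1 = 20.89, P_2 = 23.9: Q_1 = 608.87.
∂Q_1/∂P_2 = -11.
ε = (∂Q_1/∂P_2)(P_2/Q_1) = -11.0000 × 23.9/608.87 ≈ -0.432.
%ΔQ_1 ≈ ε × %ΔP_2 = -0.432 × (24.6%) = -10.6%.

-10.6%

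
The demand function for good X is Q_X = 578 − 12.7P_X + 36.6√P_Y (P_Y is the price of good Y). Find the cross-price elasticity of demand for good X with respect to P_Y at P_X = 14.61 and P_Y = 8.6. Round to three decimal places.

0.107

At P_X = 14.61 and P_Y = 8.6: Q_X = 499.785.
∂Q_X/∂P_Y = 36.6/(2√P_Y) = 36.6/(2√8.6) = 6.2402.
ε = (∂Q_X/∂P_Y)(P_Y/Q_X) = 6.2402 × (8.6/499.785) ≈ 0.107.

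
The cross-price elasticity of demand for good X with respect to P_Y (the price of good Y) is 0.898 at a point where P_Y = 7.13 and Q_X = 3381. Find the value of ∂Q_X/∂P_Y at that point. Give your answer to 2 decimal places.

ε = (∂Q_X/∂P_Y)·(P_Y/Q_X) ⇒ ∂Q_X/∂P_Y = ε·Q_X/P_Y = 0.898 × 3381/7.13 ≈ 425.83.

425.83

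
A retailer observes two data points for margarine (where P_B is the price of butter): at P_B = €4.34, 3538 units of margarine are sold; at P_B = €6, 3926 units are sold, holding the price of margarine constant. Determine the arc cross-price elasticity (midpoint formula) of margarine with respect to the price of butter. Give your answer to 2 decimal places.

ΔQ_A = 3926 − 3538 = 388; ΔP_B = 6 − 4.34 = 1.66.
Midpoints: Q̄_A = 3732.0, P̄_B = 5.17.
ε = (ΔQ_A/Q̄_A)/(ΔP_B/P̄_B) = (388/3732.0)/(1.66/5.17) ≈ 0.32.

0.32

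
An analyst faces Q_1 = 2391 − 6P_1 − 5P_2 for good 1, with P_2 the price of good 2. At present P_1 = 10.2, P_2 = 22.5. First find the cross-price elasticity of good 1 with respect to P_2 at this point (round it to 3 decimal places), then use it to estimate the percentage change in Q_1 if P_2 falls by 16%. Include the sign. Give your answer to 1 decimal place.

0.8%

At P_1 = 10.2, P_2 = 22.5: Q_1 = 2217.3.
∂Q_1/∂P_2 = -5.
ε = (∂Q_1/∂P_2)(P_2/Q_1) = -5.0000 × 22.5/2217.3 ≈ -0.051.
%ΔQ_1 ≈ ε × %ΔP_2 = -0.051 × (-16%) = 0.8%.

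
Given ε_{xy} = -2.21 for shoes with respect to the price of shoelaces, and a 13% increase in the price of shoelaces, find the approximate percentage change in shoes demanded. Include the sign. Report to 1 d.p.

%ΔQ ≈ ε × %ΔP of shoelaces = -2.21 × (13%) = -28.7%.

-28.7%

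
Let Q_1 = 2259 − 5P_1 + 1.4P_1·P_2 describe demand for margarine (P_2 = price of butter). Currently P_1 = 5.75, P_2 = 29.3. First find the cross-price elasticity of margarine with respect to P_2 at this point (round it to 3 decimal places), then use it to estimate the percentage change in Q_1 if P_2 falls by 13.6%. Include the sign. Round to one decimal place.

-1.3%

At P_1 = 5.75, P_2 = 29.3: Q_1 = 2466.115.
∂Q_1/∂P_2 = 1.4P_1 = 8.0500.
ε = (∂Q_1/∂P_2)(P_2/Q_1) = 8.0500 × 29.3/2466.115 ≈ 0.096.
%ΔQ_1 ≈ ε × %ΔP_2 = 0.096 × (-13.6%) = -1.3%.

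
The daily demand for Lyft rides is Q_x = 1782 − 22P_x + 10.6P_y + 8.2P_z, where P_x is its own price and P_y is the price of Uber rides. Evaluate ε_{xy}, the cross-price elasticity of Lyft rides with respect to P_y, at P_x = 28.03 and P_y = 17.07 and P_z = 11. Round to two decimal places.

0.13

At P_x = 28.03 and P_y = 17.07 and P_z = 11: Q_x = 1436.482.
∂Q_x/∂P_y = 10.6.
ε = (∂Q_x/∂P_y)(P_y/Q_x) = 10.6 × (17.07/1436.482) ≈ 0.13.
Since ε > 0, Lyft rides and Uber rides are substitutes.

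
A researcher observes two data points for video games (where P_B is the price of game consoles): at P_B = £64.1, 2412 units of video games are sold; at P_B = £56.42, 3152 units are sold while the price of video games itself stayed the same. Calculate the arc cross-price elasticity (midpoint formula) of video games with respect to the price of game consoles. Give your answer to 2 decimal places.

-2.09

ΔQ_A = 3152 − 2412 = 740; ΔP_B = 56.42 − 64.1 = -7.68.
Midpoints: Q̄_A = 2782.0, P̄_B = 60.26.
ε = (ΔQ_A/Q̄_A)/(ΔP_B/P̄_B) = (740/2782.0)/(-7.68/60.26) ≈ -2.09.
ε < 0: video games and game consoles are complements.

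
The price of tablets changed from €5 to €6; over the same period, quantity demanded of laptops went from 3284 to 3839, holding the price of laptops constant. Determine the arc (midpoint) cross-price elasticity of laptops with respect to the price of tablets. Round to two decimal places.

ΔQ_A = 3839 − 3284 = 555; ΔP_B = 6 − 5 = 1.
Midpoints: Q̄_A = 3561.5, P̄_B = 5.50.
ε = (ΔQ_A/Q̄_A)/(ΔP_B/P̄_B) = (555/3561.5)/(1/5.50) ≈ 0.86.

0.86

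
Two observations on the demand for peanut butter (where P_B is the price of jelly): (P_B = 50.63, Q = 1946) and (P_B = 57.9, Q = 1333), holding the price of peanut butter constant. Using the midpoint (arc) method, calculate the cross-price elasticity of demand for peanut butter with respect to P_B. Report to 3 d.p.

ΔQ_A = 1333 − 1946 = -613; ΔP_B = 57.9 − 50.63 = 7.27.
Midpoints: Q̄_A = 1639.5, P̄_B = 54.27.
ε = (ΔQ_A/Q̄_A)/(ΔP_B/P̄_B) = (-613/1639.5)/(7.27/54.27) ≈ -2.791.

-2.791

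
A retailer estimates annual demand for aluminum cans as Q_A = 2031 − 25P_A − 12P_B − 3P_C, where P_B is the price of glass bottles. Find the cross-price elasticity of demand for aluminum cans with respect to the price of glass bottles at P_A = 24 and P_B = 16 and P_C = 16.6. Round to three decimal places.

-0.161

At P_A = 24 and P_B = 16 and P_C = 16.6: Q_A = 1189.2.
∂Q_A/∂P_B = -12.
ε = (∂Q_A/∂P_B)(P_B/Q_A) = -12 × (16/1189.2) ≈ -0.161.
Since ε < 0, aluminum cans and glass bottles are complements.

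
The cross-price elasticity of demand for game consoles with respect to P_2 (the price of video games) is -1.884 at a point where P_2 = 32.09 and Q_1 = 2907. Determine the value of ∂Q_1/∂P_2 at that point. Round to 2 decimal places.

ε = (∂Q_1/∂P_2)·(P_2/Q_1) ⇒ ∂Q_1/∂P_2 = ε·Q_1/P_2 = -1.884 × 2907/32.09 ≈ -170.67.

-170.67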